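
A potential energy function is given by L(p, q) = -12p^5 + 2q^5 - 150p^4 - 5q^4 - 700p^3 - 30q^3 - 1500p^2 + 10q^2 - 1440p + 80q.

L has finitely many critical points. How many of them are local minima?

4

L separates as a function of p plus a function of q, so ∇L=0 decouples.
∂L/∂p = -60(p + 1)(p + 2)(p + 3)(p + 4) = 0 at p ∈ {-4, -3, -2, -1}; ∂L/∂q = 10(q - 4)(q - 1)(q + 1)(q + 2) = 0 at q ∈ {-2, -1, 1, 4}.
The Hessian is diagonal: diag(L_pp, L_qq). Second derivatives: L_pp(-4)=360, L_pp(-3)=-120, L_pp(-2)=120, L_pp(-1)=-360; L_qq(-2)=-180, L_qq(-1)=100, L_qq(1)=-180, L_qq(4)=900.
Local minima occur where both diagonal entries positive: (-4, -1), (-4, 4), (-2, -1), (-2, 4). Count: 4.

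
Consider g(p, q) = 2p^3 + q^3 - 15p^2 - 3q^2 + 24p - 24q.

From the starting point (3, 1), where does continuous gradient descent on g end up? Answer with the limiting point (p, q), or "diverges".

g is separable, so gradient descent decouples: p follows -∂g/∂p, q follows -∂g/∂q.
∂g/∂p = 6(p - 4)(p - 1); at p=3 this is -12, so p increases.
∂g/∂q = 3(q - 4)(q + 2); at q=1 this is -27, so q increases.
p converges to its nearest critical value 4 (a local min of the p-part); q converges to 4. The iterate converges to (4, 4).

(4, 4)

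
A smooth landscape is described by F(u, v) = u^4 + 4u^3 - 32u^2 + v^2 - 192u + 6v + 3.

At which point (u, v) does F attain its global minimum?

(4, -3)

F(u,v) separates as P(u) + Q(v) + 3, so its minimum is min P + min Q + 3.
P'(u) = 4(u - 4)(u + 3)(u + 4) vanishes at u ∈ {-4, -3, 4}; Q'(v) = 2v + 6 vanishes at v ∈ {-3}.
Local minima of P (where P''>0): P(-4)=256, P(4)=-768. Local minima of Q: Q(-3)=-9.
So the global minimum of F is P(4) + Q(-3) + 3 = -768 − 9 + 3 = -774, attained at (4, -3).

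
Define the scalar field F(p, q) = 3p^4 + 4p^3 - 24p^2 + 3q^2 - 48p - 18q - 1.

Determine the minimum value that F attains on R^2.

-140

F(p,q) separates as A(p) + B(q) − 1, so its minimum is min A + min B − 1.
A'(p) = 12(p - 2)(p + 1)(p + 2) vanishes at p ∈ {-2, -1, 2}; B'(q) = 6q - 18 vanishes at q ∈ {3}.
Local minima of A (where A''>0): A(-2)=16, A(2)=-112. Local minima of B: B(3)=-27.
So the global minimum of F is A(2) + B(3) − 1 = -112 − 27 − 1 = -140, attained at (2, 3).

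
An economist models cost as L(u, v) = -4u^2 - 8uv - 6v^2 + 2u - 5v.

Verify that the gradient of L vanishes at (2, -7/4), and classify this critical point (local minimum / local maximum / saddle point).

∇L = (-8u - 8v + 2, -8u - 12v - 5); substituting (2, -7/4) gives ∇L = (0, 0), so (2, -7/4) is indeed a critical point.
The Hessian of L is constant: H = [[-8, -8], [-8, -12]].
det(H) = (-8)·(-12) − (-8)² = 32.
det(H) > 0 and tr(H) = -20 < 0, so H is negative definite and the point is a local maximum.

local maximum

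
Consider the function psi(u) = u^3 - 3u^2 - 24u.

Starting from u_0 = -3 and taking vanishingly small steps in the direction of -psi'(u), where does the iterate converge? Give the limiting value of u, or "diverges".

diverges

psi'(u) = 3(u - 4)(u + 2), so psi'(-3) = 21.
Gradient descent moves in the -psi' direction, i.e. u is decreasing.
There is no critical point below u=-3, and psi' keeps the same sign, so the iterate runs off to −∞.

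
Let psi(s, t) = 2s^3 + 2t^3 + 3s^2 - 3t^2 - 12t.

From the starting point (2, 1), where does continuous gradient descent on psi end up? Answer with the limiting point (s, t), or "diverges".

psi is separable, so gradient descent decouples: s follows -∂psi/∂s, t follows -∂psi/∂t.
∂psi/∂s = 6s(s + 1); at s=2 this is 36, so s decreases.
∂psi/∂t = 6(t - 2)(t + 1); at t=1 this is -12, so t increases.
s converges to its nearest critical value 0 (a local min of the s-part); t converges to 2. The iterate converges to (0, 2).

(0, 2)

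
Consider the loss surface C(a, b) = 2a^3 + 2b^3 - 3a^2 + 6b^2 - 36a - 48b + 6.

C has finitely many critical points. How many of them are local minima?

C separates as a function of a plus a function of b, so ∇C=0 decouples.
∂C/∂a = 6(a - 3)(a + 2) = 0 at a ∈ {-2, 3}; ∂C/∂b = 6(b - 2)(b + 4) = 0 at b ∈ {-4, 2}.
The Hessian is diagonal: diag(C_aa, C_bb). Second derivatives: C_aa(-2)=-30, C_aa(3)=30; C_bb(-4)=-36, C_bb(2)=36.
Local minima occur where both diagonal entries positive: (3, 2). Count: 1.

1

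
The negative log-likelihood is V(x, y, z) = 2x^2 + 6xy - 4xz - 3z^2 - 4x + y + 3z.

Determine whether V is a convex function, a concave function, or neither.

neither

V is quadratic, so its Hessian is the constant matrix H = [[4, 6, -4], [6, 0, 0], [-4, 0, -6]].
Leading principal minors: 4, -36, 216.
Neither pattern holds ⇒ H is indefinite ⇒ neither convex nor concave.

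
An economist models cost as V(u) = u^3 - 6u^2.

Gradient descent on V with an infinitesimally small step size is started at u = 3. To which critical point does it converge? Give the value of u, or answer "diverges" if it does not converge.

4

V'(u) = 3u(u - 4), so V'(3) = -9.
Gradient descent moves in the -V' direction, i.e. u is increasing.
The nearest critical point in that direction is u = 4, where V'' = 12 > 0 (a local minimum). The iterate converges there.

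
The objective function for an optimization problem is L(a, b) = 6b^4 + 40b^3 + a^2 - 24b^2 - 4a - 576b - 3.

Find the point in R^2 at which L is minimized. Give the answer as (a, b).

(2, 2)

L(a,b) separates as P(a) + Q(b) − 3, so its minimum is min P + min Q − 3.
P'(a) = 2a - 4 vanishes at a ∈ {2}; Q'(b) = 24(b - 2)(b + 3)(b + 4) vanishes at b ∈ {-4, -3, 2}.
Local minima of P (where P''>0): P(2)=-4. Local minima of Q: Q(-4)=896, Q(2)=-832.
So the global minimum of L is P(2) + Q(2) − 3 = -4 − 832 − 3 = -839, attained at (2, 2).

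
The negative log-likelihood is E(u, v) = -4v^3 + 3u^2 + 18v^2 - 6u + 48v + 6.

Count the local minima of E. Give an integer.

E separates as a function of u plus a function of v, so ∇E=0 decouples.
∂E/∂u = 6(u - 1) = 0 at u ∈ {1}; ∂E/∂v = -12(v - 4)(v + 1) = 0 at v ∈ {-1, 4}.
The Hessian is diagonal: diag(E_uu, E_vv). Second derivatives: E_uu(1)=6; E_vv(-1)=60, E_vv(4)=-60.
Local minima occur where both diagonal entries positive: (1, -1). Count: 1.

1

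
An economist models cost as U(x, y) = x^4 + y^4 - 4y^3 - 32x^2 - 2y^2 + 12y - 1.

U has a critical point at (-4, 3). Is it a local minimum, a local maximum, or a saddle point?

local minimum

The mixed partial ∂²U/∂x∂y is 0, so the Hessian at any point is diag(U_xx, U_yy) = diag(4(3x^2 - 16), 4(3y^2 - 6y - 1)).
At (-4, 3): H = diag(128, 32).
Both eigenvalues are positive, so H is positive definite: a local minimum.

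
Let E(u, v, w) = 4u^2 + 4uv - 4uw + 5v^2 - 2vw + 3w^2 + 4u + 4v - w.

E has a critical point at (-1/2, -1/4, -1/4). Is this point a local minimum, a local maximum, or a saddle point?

The Hessian is constant: H = [[8, 4, -4], [4, 10, -2], [-4, -2, 6]].
Leading principal minors: Δ₁ = 8, Δ₂ = 64, Δ₃ = 256.
All leading minors are positive, so H is positive definite: a local minimum.

local minimum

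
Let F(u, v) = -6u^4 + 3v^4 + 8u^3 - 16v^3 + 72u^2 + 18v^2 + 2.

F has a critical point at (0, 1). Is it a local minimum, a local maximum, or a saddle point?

The mixed partial ∂²F/∂u∂v is 0, so the Hessian at any point is diag(F_uu, F_vv) = diag(24(-3u^2 + 2u + 6), 12(3v^2 - 8v + 3)).
At (0, 1): H = diag(144, -24).
The eigenvalues have opposite signs, so H is indefinite: a saddle point.

saddle point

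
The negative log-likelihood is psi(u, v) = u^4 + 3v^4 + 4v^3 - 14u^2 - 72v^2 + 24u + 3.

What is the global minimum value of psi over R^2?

psi(u,v) separates as P(u) + Q(v) + 3, so its minimum is min P + min Q + 3.
P'(u) = 4(u - 2)(u - 1)(u + 3) vanishes at u ∈ {-3, 1, 2}; Q'(v) = 12v(v - 3)(v + 4) vanishes at v ∈ {-4, 0, 3}.
Local minima of P (where P''>0): P(-3)=-117, P(2)=8. Local minima of Q: Q(-4)=-640, Q(3)=-297.
So the global minimum of psi is P(-3) + Q(-4) + 3 = -117 − 640 + 3 = -754, attained at (-3, -4).

-754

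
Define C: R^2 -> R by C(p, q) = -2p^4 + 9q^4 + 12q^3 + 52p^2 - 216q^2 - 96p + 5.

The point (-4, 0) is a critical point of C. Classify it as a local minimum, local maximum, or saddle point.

The mixed partial ∂²C/∂p∂q is 0, so the Hessian at any point is diag(C_pp, C_qq) = diag(8(-3p^2 + 13), 36(3q^2 + 2q - 12)).
At (-4, 0): H = diag(-280, -432).
Both eigenvalues are negative, so H is negative definite: a local maximum.

local maximum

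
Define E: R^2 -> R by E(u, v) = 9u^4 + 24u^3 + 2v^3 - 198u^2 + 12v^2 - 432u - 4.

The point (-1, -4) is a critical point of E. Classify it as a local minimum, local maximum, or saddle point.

local maximum

The mixed partial ∂²E/∂u∂v is 0, so the Hessian at any point is diag(E_uu, E_vv) = diag(36(3u^2 + 4u - 11), 12(v + 2)).
At (-1, -4): H = diag(-432, -24).
Both eigenvalues are negative, so H is negative definite: a local maximum.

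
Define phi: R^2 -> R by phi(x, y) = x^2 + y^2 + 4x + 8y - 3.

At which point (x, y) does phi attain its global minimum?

phi(x,y) separates as P(x) + Q(y) − 3, so its minimum is min P + min Q − 3.
P'(x) = 2x + 4 vanishes at x ∈ {-2}; Q'(y) = 2y + 8 vanishes at y ∈ {-4}.
Local minima of P (where P''>0): P(-2)=-4. Local minima of Q: Q(-4)=-16.
So the global minimum of phi is P(-2) + Q(-4) − 3 = -4 − 16 − 3 = -23, attained at (-2, -4).

(-2, -4)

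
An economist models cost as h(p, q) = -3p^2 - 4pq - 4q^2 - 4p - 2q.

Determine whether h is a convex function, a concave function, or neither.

h is quadratic, so its Hessian is the constant matrix H = [[-6, -4], [-4, -8]].
det(H) = 32, tr(H) = -14.
det(H) > 0 and tr(H) < 0, so H is negative definite everywhere: concave.

concave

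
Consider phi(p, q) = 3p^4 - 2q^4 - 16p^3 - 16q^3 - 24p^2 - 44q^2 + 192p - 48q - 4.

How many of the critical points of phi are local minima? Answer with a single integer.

2

phi separates as a function of p plus a function of q, so ∇phi=0 decouples.
∂phi/∂p = 12(p - 4)(p - 2)(p + 2) = 0 at p ∈ {-2, 2, 4}; ∂phi/∂q = -8(q + 1)(q + 2)(q + 3) = 0 at q ∈ {-3, -2, -1}.
The Hessian is diagonal: diag(phi_pp, phi_qq). Second derivatives: phi_pp(-2)=288, phi_pp(2)=-96, phi_pp(4)=144; phi_qq(-3)=-16, phi_qq(-2)=8, phi_qq(-1)=-16.
Local minima occur where both diagonal entries positive: (-2, -2), (4, -2). Count: 2.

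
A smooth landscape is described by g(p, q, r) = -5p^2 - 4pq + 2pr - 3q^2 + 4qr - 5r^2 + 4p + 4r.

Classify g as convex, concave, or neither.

concave

g is quadratic, so its Hessian is the constant matrix H = [[-10, -4, 2], [-4, -6, 4], [2, 4, -10]].
Leading principal minors: -10, 44, -320.
Signs alternate −, +, − ⇒ H ≺ 0 ⇒ concave.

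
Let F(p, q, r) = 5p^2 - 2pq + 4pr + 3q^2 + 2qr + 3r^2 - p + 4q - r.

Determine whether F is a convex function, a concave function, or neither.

convex

F is quadratic, so its Hessian is the constant matrix H = [[10, -2, 4], [-2, 6, 2], [4, 2, 6]].
Leading principal minors: 10, 56, 168.
All positive ⇒ H ≻ 0 ⇒ convex.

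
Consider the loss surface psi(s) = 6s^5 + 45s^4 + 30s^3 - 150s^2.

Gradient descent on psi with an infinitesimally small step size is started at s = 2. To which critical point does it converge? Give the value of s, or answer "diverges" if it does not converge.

psi'(s) = 30s(s - 1)(s + 2)(s + 5), so psi'(2) = 1680.
Gradient descent moves in the -psi' direction, i.e. s is decreasing.
The nearest critical point in that direction is s = 1, where psi'' = 540 > 0 (a local minimum). The iterate converges there.

1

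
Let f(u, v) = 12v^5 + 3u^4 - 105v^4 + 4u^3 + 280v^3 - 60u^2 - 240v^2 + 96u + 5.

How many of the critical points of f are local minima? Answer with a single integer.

f separates as a function of u plus a function of v, so ∇f=0 decouples.
∂f/∂u = 12(u - 2)(u - 1)(u + 4) = 0 at u ∈ {-4, 1, 2}; ∂f/∂v = 60v(v - 4)(v - 2)(v - 1) = 0 at v ∈ {0, 1, 2, 4}.
The Hessian is diagonal: diag(f_uu, f_vv). Second derivatives: f_uu(-4)=360, f_uu(1)=-60, f_uu(2)=72; f_vv(0)=-480, f_vv(1)=180, f_vv(2)=-240, f_vv(4)=1440.
Local minima occur where both diagonal entries positive: (-4, 1), (-4, 4), (2, 1), (2, 4). Count: 4.

4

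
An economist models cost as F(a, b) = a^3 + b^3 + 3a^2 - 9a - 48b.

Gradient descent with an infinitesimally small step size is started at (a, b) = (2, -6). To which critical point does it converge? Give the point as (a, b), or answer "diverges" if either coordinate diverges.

F is separable, so gradient descent decouples: a follows -∂F/∂a, b follows -∂F/∂b.
∂F/∂a = 3(a - 1)(a + 3); at a=2 this is 15, so a decreases.
∂F/∂b = 3(b - 4)(b + 4); at b=-6 this is 60, so b decreases.
The b-coordinate has no critical point in that direction and runs off to infinity.

diverges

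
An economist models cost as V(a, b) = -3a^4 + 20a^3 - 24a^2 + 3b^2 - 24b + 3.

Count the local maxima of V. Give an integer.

0

V separates as a function of a plus a function of b, so ∇V=0 decouples.
∂V/∂a = -12a(a - 4)(a - 1) = 0 at a ∈ {0, 1, 4}; ∂V/∂b = 6(b - 4) = 0 at b ∈ {4}.
The Hessian is diagonal: diag(V_aa, V_bb). Second derivatives: V_aa(0)=-48, V_aa(1)=36, V_aa(4)=-144; V_bb(4)=6.
Local maxima occur where both diagonal entries negative: none. Count: 0.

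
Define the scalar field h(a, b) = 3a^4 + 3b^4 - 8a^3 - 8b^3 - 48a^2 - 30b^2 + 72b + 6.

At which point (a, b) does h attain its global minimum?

h(a,b) separates as P(a) + Q(b) + 6, so its minimum is min P + min Q + 6.
P'(a) = 12a(a - 4)(a + 2) vanishes at a ∈ {-2, 0, 4}; Q'(b) = 12(b - 3)(b - 1)(b + 2) vanishes at b ∈ {-2, 1, 3}.
Local minima of P (where P''>0): P(-2)=-80, P(4)=-512. Local minima of Q: Q(-2)=-152, Q(3)=-27.
So the global minimum of h is P(4) + Q(-2) + 6 = -512 − 152 + 6 = -658, attained at (4, -2).

(4, -2)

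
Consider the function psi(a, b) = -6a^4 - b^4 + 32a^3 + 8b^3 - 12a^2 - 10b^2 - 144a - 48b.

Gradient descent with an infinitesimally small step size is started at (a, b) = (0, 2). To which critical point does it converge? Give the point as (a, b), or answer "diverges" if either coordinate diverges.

psi is separable, so gradient descent decouples: a follows -∂psi/∂a, b follows -∂psi/∂b.
∂psi/∂a = -24(a - 3)(a - 2)(a + 1); at a=0 this is -144, so a increases.
∂psi/∂b = -4(b - 4)(b - 3)(b + 1); at b=2 this is -24, so b increases.
a converges to its nearest critical value 2 (a local min of the a-part); b converges to 3. The iterate converges to (2, 3).

(2, 3)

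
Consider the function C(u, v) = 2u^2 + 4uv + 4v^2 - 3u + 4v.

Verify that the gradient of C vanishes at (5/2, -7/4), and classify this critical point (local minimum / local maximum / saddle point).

local minimum

∇C = (4u + 4v - 3, 4u + 8v + 4); substituting (5/2, -7/4) gives ∇C = (0, 0), so (5/2, -7/4) is indeed a critical point.
The Hessian of C is constant: H = [[4, 4], [4, 8]].
det(H) = 4·8 − 4² = 16.
det(H) > 0 and tr(H) = 12 > 0, so H is positive definite and the point is a local minimum.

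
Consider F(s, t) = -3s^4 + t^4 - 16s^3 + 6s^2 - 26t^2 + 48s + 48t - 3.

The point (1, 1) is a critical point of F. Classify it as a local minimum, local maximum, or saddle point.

The mixed partial ∂²F/∂s∂t is 0, so the Hessian at any point is diag(F_ss, F_tt) = diag(12(-3s^2 - 8s + 1), 4(3t^2 - 13)).
At (1, 1): H = diag(-120, -40).
Both eigenvalues are negative, so H is negative definite: a local maximum.

local maximum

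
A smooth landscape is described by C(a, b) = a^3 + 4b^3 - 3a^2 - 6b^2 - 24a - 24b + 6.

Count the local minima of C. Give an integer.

C separates as a function of a plus a function of b, so ∇C=0 decouples.
∂C/∂a = 3(a - 4)(a + 2) = 0 at a ∈ {-2, 4}; ∂C/∂b = 12(b - 2)(b + 1) = 0 at b ∈ {-1, 2}.
The Hessian is diagonal: diag(C_aa, C_bb). Second derivatives: C_aa(-2)=-18, C_aa(4)=18; C_bb(-1)=-36, C_bb(2)=36.
Local minima occur where both diagonal entries positive: (4, 2). Count: 1.

1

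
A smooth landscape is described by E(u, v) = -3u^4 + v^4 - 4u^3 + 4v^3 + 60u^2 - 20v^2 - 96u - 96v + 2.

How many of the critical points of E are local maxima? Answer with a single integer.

E separates as a function of u plus a function of v, so ∇E=0 decouples.
∂E/∂u = -12(u - 2)(u - 1)(u + 4) = 0 at u ∈ {-4, 1, 2}; ∂E/∂v = 4(v - 3)(v + 2)(v + 4) = 0 at v ∈ {-4, -2, 3}.
The Hessian is diagonal: diag(E_uu, E_vv). Second derivatives: E_uu(-4)=-360, E_uu(1)=60, E_uu(2)=-72; E_vv(-4)=56, E_vv(-2)=-40, E_vv(3)=140.
Local maxima occur where both diagonal entries negative: (-4, -2), (2, -2). Count: 2.

2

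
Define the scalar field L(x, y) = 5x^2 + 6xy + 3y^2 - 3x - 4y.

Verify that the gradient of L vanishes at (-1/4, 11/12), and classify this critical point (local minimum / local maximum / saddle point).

∇L = (10x + 6y - 3, 6x + 6y - 4); substituting (-1/4, 11/12) gives ∇L = (0, 0), so (-1/4, 11/12) is indeed a critical point.
The Hessian of L is constant: H = [[10, 6], [6, 6]].
det(H) = 10·6 − 6² = 24.
det(H) > 0 and tr(H) = 16 > 0, so H is positive definite and the point is a local minimum.

local minimum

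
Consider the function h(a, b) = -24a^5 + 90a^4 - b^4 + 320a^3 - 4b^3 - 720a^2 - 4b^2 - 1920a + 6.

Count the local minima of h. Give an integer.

2

h separates as a function of a plus a function of b, so ∇h=0 decouples.
∂h/∂a = -120(a - 4)(a - 2)(a + 1)(a + 2) = 0 at a ∈ {-2, -1, 2, 4}; ∂h/∂b = -4b(b + 1)(b + 2) = 0 at b ∈ {-2, -1, 0}.
The Hessian is diagonal: diag(h_aa, h_bb). Second derivatives: h_aa(-2)=2880, h_aa(-1)=-1800, h_aa(2)=2880, h_aa(4)=-7200; h_bb(-2)=-8, h_bb(-1)=4, h_bb(0)=-8.
Local minima occur where both diagonal entries positive: (-2, -1), (2, -1). Count: 2.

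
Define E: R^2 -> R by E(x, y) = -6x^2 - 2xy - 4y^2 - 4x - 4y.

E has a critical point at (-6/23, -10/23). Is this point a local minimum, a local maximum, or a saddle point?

local maximum

The Hessian of E is constant: H = [[-12, -2], [-2, -8]].
det(H) = (-12)·(-8) − (-2)² = 92.
det(H) > 0 and tr(H) = -20 < 0, so H is negative definite and the point is a local maximum.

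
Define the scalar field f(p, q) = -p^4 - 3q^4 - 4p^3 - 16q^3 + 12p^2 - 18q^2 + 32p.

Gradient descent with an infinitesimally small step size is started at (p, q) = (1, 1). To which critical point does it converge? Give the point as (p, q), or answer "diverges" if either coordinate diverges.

f is separable, so gradient descent decouples: p follows -∂f/∂p, q follows -∂f/∂q.
∂f/∂p = -4(p - 2)(p + 1)(p + 4); at p=1 this is 40, so p decreases.
∂f/∂q = -12q(q + 1)(q + 3); at q=1 this is -96, so q increases.
The q-coordinate has no critical point in that direction and runs off to infinity.

diverges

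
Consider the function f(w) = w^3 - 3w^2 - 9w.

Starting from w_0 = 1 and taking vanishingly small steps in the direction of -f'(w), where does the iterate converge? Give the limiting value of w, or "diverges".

3

f'(w) = 3(w - 3)(w + 1), so f'(1) = -12.
Gradient descent moves in the -f' direction, i.e. w is increasing.
The nearest critical point in that direction is w = 3, where f'' = 12 > 0 (a local minimum). The iterate converges there.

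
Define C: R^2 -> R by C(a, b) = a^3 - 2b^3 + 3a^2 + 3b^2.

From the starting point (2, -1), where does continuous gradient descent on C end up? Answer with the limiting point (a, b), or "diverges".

C is separable, so gradient descent decouples: a follows -∂C/∂a, b follows -∂C/∂b.
∂C/∂a = 3a(a + 2); at a=2 this is 24, so a decreases.
∂C/∂b = -6b(b - 1); at b=-1 this is -12, so b increases.
a converges to its nearest critical value 0 (a local min of the a-part); b converges to 0. The iterate converges to (0, 0).

(0, 0)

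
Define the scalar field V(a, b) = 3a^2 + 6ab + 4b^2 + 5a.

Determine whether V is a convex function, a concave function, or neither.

V is quadratic, so its Hessian is the constant matrix H = [[6, 6], [6, 8]].
det(H) = 12, tr(H) = 14.
det(H) > 0 and tr(H) > 0, so H is positive definite everywhere: convex.

convex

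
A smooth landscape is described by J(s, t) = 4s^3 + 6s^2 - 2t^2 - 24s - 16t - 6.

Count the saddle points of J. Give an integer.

J separates as a function of s plus a function of t, so ∇J=0 decouples.
∂J/∂s = 12(s - 1)(s + 2) = 0 at s ∈ {-2, 1}; ∂J/∂t = -4(t + 4) = 0 at t ∈ {-4}.
The Hessian is diagonal: diag(J_ss, J_tt). Second derivatives: J_ss(-2)=-36, J_ss(1)=36; J_tt(-4)=-4.
Saddle points occur where the two diagonal entries have opposite signs: (1, -4). Count: 1.

1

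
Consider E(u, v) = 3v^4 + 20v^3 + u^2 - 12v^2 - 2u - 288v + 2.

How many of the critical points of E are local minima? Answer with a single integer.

2

E separates as a function of u plus a function of v, so ∇E=0 decouples.
∂E/∂u = 2(u - 1) = 0 at u ∈ {1}; ∂E/∂v = 12(v - 2)(v + 3)(v + 4) = 0 at v ∈ {-4, -3, 2}.
The Hessian is diagonal: diag(E_uu, E_vv). Second derivatives: E_uu(1)=2; E_vv(-4)=72, E_vv(-3)=-60, E_vv(2)=360.
Local minima occur where both diagonal entries positive: (1, -4), (1, 2). Count: 2.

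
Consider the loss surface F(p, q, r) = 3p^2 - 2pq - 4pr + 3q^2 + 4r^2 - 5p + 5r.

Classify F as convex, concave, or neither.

F is quadratic, so its Hessian is the constant matrix H = [[6, -2, -4], [-2, 6, 0], [-4, 0, 8]].
Leading principal minors: 6, 32, 160.
All positive ⇒ H ≻ 0 ⇒ convex.

convex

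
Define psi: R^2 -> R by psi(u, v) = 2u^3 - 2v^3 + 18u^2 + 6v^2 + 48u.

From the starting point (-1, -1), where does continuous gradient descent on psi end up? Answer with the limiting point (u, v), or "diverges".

(-2, 0)

psi is separable, so gradient descent decouples: u follows -∂psi/∂u, v follows -∂psi/∂v.
∂psi/∂u = 6(u + 2)(u + 4); at u=-1 this is 18, so u decreases.
∂psi/∂v = -6v(v - 2); at v=-1 this is -18, so v increases.
u converges to its nearest critical value -2 (a local min of the u-part); v converges to 0. The iterate converges to (-2, 0).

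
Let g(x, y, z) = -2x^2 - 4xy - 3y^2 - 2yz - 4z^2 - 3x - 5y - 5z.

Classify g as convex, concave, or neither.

concave

g is quadratic, so its Hessian is the constant matrix H = [[-4, -4, 0], [-4, -6, -2], [0, -2, -8]].
Leading principal minors: -4, 8, -48.
Signs alternate −, +, − ⇒ H ≺ 0 ⇒ concave.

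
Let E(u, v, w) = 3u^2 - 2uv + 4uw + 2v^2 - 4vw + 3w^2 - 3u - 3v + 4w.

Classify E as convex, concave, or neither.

convex

E is quadratic, so its Hessian is the constant matrix H = [[6, -2, 4], [-2, 4, -4], [4, -4, 6]].
Leading principal minors: 6, 20, 24.
All positive ⇒ H ≻ 0 ⇒ convex.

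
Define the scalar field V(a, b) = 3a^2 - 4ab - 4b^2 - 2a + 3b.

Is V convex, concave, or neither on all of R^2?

V is quadratic, so its Hessian is the constant matrix H = [[6, -4], [-4, -8]].
det(H) = -64, tr(H) = -2.
det(H) < 0, so H is indefinite: neither convex nor concave.

neither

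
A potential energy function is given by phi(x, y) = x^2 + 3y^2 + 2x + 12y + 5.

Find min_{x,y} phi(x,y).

-8

phi(x,y) separates as P(x) + Q(y) + 5, so its minimum is min P + min Q + 5.
P'(x) = 2x + 2 vanishes at x ∈ {-1}; Q'(y) = 6y + 12 vanishes at y ∈ {-2}.
Local minima of P (where P''>0): P(-1)=-1. Local minima of Q: Q(-2)=-12.
So the global minimum of phi is P(-1) + Q(-2) + 5 = -1 − 12 + 5 = -8, attained at (-1, -2).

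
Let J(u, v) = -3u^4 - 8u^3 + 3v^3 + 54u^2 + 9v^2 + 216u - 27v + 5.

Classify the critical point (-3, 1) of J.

The mixed partial ∂²J/∂u∂v is 0, so the Hessian at any point is diag(J_uu, J_vv) = diag(12(-3u^2 - 4u + 9), 18(v + 1)).
At (-3, 1): H = diag(-72, 36).
The eigenvalues have opposite signs, so H is indefinite: a saddle point.

saddle point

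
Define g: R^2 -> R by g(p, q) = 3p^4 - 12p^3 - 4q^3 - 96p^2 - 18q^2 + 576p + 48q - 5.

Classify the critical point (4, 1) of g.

saddle point

The mixed partial ∂²g/∂p∂q is 0, so the Hessian at any point is diag(g_pp, g_qq) = diag(12(3p^2 - 6p - 16), -12(2q + 3)).
At (4, 1): H = diag(96, -60).
The eigenvalues have opposite signs, so H is indefinite: a saddle point.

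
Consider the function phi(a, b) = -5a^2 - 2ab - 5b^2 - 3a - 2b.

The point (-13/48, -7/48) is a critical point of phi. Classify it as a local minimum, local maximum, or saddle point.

The Hessian of phi is constant: H = [[-10, -2], [-2, -10]].
det(H) = (-10)·(-10) − (-2)² = 96.
det(H) > 0 and tr(H) = -20 < 0, so H is negative definite and the point is a local maximum.

local maximum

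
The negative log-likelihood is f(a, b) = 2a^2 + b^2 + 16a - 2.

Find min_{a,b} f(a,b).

-34

f(a,b) separates as P(a) + Q(b) − 2, so its minimum is min P + min Q − 2.
P'(a) = 4a + 16 vanishes at a ∈ {-4}; Q'(b) = 2b vanishes at b ∈ {0}.
Local minima of P (where P''>0): P(-4)=-32. Local minima of Q: Q(0)=0.
So the global minimum of f is P(-4) + Q(0) − 2 = -32 + 0 − 2 = -34, attained at (-4, 0).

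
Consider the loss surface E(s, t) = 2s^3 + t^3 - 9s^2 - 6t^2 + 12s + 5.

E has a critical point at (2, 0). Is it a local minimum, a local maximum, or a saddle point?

saddle point

The mixed partial ∂²E/∂s∂t is 0, so the Hessian at any point is diag(E_ss, E_tt) = diag(6(2s - 3), 6(t - 2)).
At (2, 0): H = diag(6, -12).
The eigenvalues have opposite signs, so H is indefinite: a saddle point.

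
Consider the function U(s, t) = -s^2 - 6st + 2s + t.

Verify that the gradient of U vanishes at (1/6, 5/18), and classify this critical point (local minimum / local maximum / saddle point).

∇U = (-2s - 6t + 2, -6s + 1); substituting (1/6, 5/18) gives ∇U = (0, 0), so (1/6, 5/18) is indeed a critical point.
The Hessian of U is constant: H = [[-2, -6], [-6, 0]].
det(H) = (-2)·0 − (-6)² = -36.
Since det(H) < 0, H is indefinite and the critical point is a saddle point.

saddle point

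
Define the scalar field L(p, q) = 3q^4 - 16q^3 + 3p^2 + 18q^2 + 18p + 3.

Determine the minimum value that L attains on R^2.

L(p,q) separates as A(p) + B(q) + 3, so its minimum is min A + min B + 3.
A'(p) = 6p + 18 vanishes at p ∈ {-3}; B'(q) = 12q(q - 3)(q - 1) vanishes at q ∈ {0, 1, 3}.
Local minima of A (where A''>0): A(-3)=-27. Local minima of B: B(0)=0, B(3)=-27.
So the global minimum of L is A(-3) + B(3) + 3 = -27 − 27 + 3 = -51, attained at (-3, 3).

-51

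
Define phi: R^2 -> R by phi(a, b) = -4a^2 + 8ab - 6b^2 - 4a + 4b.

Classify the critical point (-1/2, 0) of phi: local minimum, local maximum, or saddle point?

local maximum

The Hessian of phi is constant: H = [[-8, 8], [8, -12]].
det(H) = (-8)·(-12) − 8² = 32.
det(H) > 0 and tr(H) = -20 < 0, so H is negative definite and the point is a local maximum.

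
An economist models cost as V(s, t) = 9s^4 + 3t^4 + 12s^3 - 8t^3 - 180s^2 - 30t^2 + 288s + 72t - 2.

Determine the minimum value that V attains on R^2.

-2650

V(s,t) separates as P(s) + Q(t) − 2, so its minimum is min P + min Q − 2.
P'(s) = 36(s - 2)(s - 1)(s + 4) vanishes at s ∈ {-4, 1, 2}; Q'(t) = 12(t - 3)(t - 1)(t + 2) vanishes at t ∈ {-2, 1, 3}.
Local minima of P (where P''>0): P(-4)=-2496, P(2)=96. Local minima of Q: Q(-2)=-152, Q(3)=-27.
So the global minimum of V is P(-4) + Q(-2) − 2 = -2496 − 152 − 2 = -2650, attained at (-4, -2).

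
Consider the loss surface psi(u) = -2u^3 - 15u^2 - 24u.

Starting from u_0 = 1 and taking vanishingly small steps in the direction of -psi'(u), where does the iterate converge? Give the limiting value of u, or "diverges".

diverges

psi'(u) = -6(u + 1)(u + 4), so psi'(1) = -60.
Gradient descent moves in the -psi' direction, i.e. u is increasing.
There is no critical point above u=1, and psi' keeps the same sign, so the iterate runs off to +∞.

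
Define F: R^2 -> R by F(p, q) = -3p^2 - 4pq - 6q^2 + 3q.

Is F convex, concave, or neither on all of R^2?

F is quadratic, so its Hessian is the constant matrix H = [[-6, -4], [-4, -12]].
det(H) = 56, tr(H) = -18.
det(H) > 0 and tr(H) < 0, so H is negative definite everywhere: concave.

concave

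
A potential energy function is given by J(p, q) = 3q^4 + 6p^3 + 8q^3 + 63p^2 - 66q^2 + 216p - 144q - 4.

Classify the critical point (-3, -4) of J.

local minimum

The mixed partial ∂²J/∂p∂q is 0, so the Hessian at any point is diag(J_pp, J_qq) = diag(18(2p + 7), 12(3q^2 + 4q - 11)).
At (-3, -4): H = diag(18, 252).
Both eigenvalues are positive, so H is positive definite: a local minimum.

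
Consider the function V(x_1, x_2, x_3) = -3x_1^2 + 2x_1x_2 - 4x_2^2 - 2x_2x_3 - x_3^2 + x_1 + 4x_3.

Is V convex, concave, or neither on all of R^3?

V is quadratic, so its Hessian is the constant matrix H = [[-6, 2, 0], [2, -8, -2], [0, -2, -2]].
Leading principal minors: -6, 44, -64.
Signs alternate −, +, − ⇒ H ≺ 0 ⇒ concave.

concave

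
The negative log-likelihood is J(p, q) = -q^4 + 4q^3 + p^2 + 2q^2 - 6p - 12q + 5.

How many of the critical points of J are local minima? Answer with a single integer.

1

J separates as a function of p plus a function of q, so ∇J=0 decouples.
∂J/∂p = 2(p - 3) = 0 at p ∈ {3}; ∂J/∂q = -4(q - 3)(q - 1)(q + 1) = 0 at q ∈ {-1, 1, 3}.
The Hessian is diagonal: diag(J_pp, J_qq). Second derivatives: J_pp(3)=2; J_qq(-1)=-32, J_qq(1)=16, J_qq(3)=-32.
Local minima occur where both diagonal entries positive: (3, 1). Count: 1.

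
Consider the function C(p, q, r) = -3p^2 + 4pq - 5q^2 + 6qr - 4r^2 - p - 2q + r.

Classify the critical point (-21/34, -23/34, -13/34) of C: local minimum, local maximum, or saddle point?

local maximum

The Hessian is constant: H = [[-6, 4, 0], [4, -10, 6], [0, 6, -8]].
Leading principal minors: Δ₁ = -6, Δ₂ = 44, Δ₃ = -136.
The minors alternate sign starting negative (−, +, −), so H is negative definite: a local maximum.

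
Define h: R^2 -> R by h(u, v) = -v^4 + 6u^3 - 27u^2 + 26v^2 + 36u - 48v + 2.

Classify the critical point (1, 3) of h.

local maximum

The mixed partial ∂²h/∂u∂v is 0, so the Hessian at any point is diag(h_uu, h_vv) = diag(18(2u - 3), 4(-3v^2 + 13)).
At (1, 3): H = diag(-18, -56).
Both eigenvalues are negative, so H is negative definite: a local maximum.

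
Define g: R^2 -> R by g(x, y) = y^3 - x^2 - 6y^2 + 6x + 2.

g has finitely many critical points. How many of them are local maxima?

g separates as a function of x plus a function of y, so ∇g=0 decouples.
∂g/∂x = -2(x - 3) = 0 at x ∈ {3}; ∂g/∂y = 3y(y - 4) = 0 at y ∈ {0, 4}.
The Hessian is diagonal: diag(g_xx, g_yy). Second derivatives: g_xx(3)=-2; g_yy(0)=-12, g_yy(4)=12.
Local maxima occur where both diagonal entries negative: (3, 0). Count: 1.

1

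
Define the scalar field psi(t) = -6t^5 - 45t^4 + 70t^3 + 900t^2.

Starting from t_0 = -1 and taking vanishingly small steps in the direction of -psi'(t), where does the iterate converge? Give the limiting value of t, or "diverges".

0

psi'(t) = -30t(t - 3)(t + 4)(t + 5), so psi'(-1) = -1440.
Gradient descent moves in the -psi' direction, i.e. t is increasing.
The nearest critical point in that direction is t = 0, where psi'' = 1800 > 0 (a local minimum). The iterate converges there.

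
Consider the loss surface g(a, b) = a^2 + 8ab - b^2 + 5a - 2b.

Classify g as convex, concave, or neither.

g is quadratic, so its Hessian is the constant matrix H = [[2, 8], [8, -2]].
det(H) = -68, tr(H) = 0.
det(H) < 0, so H is indefinite: neither convex nor concave.

neither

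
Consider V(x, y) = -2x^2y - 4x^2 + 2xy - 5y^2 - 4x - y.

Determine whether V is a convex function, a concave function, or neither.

The term -2x^2y is cubic, so the Hessian is not constant.
∂²V/∂x² = -4y - 8, which takes both signs as y varies (negative for sufficiently large y). A diagonal entry of the Hessian changing sign means the Hessian is neither positive- nor negative-semidefinite on all of R^2.

neither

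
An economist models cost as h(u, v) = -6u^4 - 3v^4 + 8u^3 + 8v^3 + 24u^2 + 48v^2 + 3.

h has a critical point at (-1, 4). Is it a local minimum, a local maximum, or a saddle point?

The mixed partial ∂²h/∂u∂v is 0, so the Hessian at any point is diag(h_uu, h_vv) = diag(24(-3u^2 + 2u + 2), 12(-3v^2 + 4v + 8)).
At (-1, 4): H = diag(-72, -288).
Both eigenvalues are negative, so H is negative definite: a local maximum.

local maximum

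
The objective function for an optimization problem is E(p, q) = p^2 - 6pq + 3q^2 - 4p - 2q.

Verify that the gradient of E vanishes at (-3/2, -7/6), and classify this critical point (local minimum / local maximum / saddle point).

saddle point

∇E = (2p - 6q - 4, -6p + 6q - 2); substituting (-3/2, -7/6) gives ∇E = (0, 0), so (-3/2, -7/6) is indeed a critical point.
The Hessian of E is constant: H = [[2, -6], [-6, 6]].
det(H) = 2·6 − (-6)² = -24.
Since det(H) < 0, H is indefinite and the critical point is a saddle point.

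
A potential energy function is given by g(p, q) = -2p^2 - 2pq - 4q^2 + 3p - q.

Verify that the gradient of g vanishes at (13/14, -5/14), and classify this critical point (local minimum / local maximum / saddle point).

∇g = (-4p - 2q + 3, -2p - 8q - 1); substituting (13/14, -5/14) gives ∇g = (0, 0), so (13/14, -5/14) is indeed a critical point.
The Hessian of g is constant: H = [[-4, -2], [-2, -8]].
det(H) = (-4)·(-8) − (-2)² = 28.
det(H) > 0 and tr(H) = -12 < 0, so H is negative definite and the point is a local maximum.

local maximum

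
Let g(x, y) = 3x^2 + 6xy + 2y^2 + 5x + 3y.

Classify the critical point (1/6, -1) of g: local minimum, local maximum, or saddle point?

saddle point

The Hessian of g is constant: H = [[6, 6], [6, 4]].
det(H) = 6·4 − 6² = -12.
Since det(H) < 0, H is indefinite and the critical point is a saddle point.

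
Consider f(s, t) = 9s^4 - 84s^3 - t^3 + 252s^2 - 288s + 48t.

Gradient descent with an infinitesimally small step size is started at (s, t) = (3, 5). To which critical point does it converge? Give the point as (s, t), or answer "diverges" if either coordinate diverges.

diverges

f is separable, so gradient descent decouples: s follows -∂f/∂s, t follows -∂f/∂t.
∂f/∂s = 36(s - 4)(s - 2)(s - 1); at s=3 this is -72, so s increases.
∂f/∂t = -3(t - 4)(t + 4); at t=5 this is -27, so t increases.
The t-coordinate has no critical point in that direction and runs off to infinity.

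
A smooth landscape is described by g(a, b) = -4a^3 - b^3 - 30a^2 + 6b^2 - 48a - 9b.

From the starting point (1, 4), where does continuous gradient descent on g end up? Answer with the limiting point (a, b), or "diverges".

diverges

g is separable, so gradient descent decouples: a follows -∂g/∂a, b follows -∂g/∂b.
∂g/∂a = -12(a + 1)(a + 4); at a=1 this is -120, so a increases.
∂g/∂b = -3(b - 3)(b - 1); at b=4 this is -9, so b increases.
The a-coordinate has no critical point in that direction and runs off to infinity.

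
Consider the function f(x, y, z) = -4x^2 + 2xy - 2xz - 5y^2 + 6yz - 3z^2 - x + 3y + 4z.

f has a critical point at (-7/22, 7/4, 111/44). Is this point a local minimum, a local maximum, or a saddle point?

local maximum

The Hessian is constant: H = [[-8, 2, -2], [2, -10, 6], [-2, 6, -6]].
Leading principal minors: Δ₁ = -8, Δ₂ = 76, Δ₃ = -176.
The minors alternate sign starting negative (−, +, −), so H is negative definite: a local maximum.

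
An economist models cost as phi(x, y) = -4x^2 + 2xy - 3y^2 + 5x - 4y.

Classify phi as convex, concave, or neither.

phi is quadratic, so its Hessian is the constant matrix H = [[-8, 2], [2, -6]].
det(H) = 44, tr(H) = -14.
det(H) > 0 and tr(H) < 0, so H is negative definite everywhere: concave.

concave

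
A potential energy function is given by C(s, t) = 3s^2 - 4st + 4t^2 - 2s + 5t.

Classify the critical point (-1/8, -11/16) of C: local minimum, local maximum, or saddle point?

The Hessian of C is constant: H = [[6, -4], [-4, 8]].
det(H) = 6·8 − (-4)² = 32.
det(H) > 0 and tr(H) = 14 > 0, so H is positive definite and the point is a local minimum.

local minimum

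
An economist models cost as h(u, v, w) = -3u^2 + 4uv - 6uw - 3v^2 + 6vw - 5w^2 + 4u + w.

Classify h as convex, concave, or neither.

concave

h is quadratic, so its Hessian is the constant matrix H = [[-6, 4, -6], [4, -6, 6], [-6, 6, -10]].
Leading principal minors: -6, 20, -56.
Signs alternate −, +, − ⇒ H ≺ 0 ⇒ concave.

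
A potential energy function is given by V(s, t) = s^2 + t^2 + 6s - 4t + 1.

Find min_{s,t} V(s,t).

-12

V(s,t) separates as P(s) + Q(t) + 1, so its minimum is min P + min Q + 1.
P'(s) = 2s + 6 vanishes at s ∈ {-3}; Q'(t) = 2(t - 2) vanishes at t ∈ {2}.
Local minima of P (where P''>0): P(-3)=-9. Local minima of Q: Q(2)=-4.
So the global minimum of V is P(-3) + Q(2) + 1 = -9 − 4 + 1 = -12, attained at (-3, 2).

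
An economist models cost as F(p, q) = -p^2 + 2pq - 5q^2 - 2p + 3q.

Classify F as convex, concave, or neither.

F is quadratic, so its Hessian is the constant matrix H = [[-2, 2], [2, -10]].
det(H) = 16, tr(H) = -12.
det(H) > 0 and tr(H) < 0, so H is negative definite everywhere: concave.

concave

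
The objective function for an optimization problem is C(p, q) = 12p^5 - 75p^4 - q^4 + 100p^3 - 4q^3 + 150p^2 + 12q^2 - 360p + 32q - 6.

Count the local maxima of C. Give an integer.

4

C separates as a function of p plus a function of q, so ∇C=0 decouples.
∂C/∂p = 60(p - 3)(p - 2)(p - 1)(p + 1) = 0 at p ∈ {-1, 1, 2, 3}; ∂C/∂q = -4(q - 2)(q + 1)(q + 4) = 0 at q ∈ {-4, -1, 2}.
The Hessian is diagonal: diag(C_pp, C_qq). Second derivatives: C_pp(-1)=-1440, C_pp(1)=240, C_pp(2)=-180, C_pp(3)=480; C_qq(-4)=-72, C_qq(-1)=36, C_qq(2)=-72.
Local maxima occur where both diagonal entries negative: (-1, -4), (-1, 2), (2, -4), (2, 2). Count: 4.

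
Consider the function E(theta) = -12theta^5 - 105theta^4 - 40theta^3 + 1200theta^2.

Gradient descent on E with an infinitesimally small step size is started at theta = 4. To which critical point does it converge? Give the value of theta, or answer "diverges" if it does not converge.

diverges

E'(theta) = -60theta(theta - 2)(theta + 4)(theta + 5), so E'(4) = -34560.
Gradient descent moves in the -E' direction, i.e. theta is increasing.
There is no critical point above theta=4, and E' keeps the same sign, so the iterate runs off to +∞.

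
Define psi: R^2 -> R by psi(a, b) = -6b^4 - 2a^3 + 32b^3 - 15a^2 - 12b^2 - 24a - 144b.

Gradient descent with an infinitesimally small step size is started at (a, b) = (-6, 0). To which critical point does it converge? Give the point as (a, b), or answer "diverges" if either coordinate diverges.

psi is separable, so gradient descent decouples: a follows -∂psi/∂a, b follows -∂psi/∂b.
∂psi/∂a = -6(a + 1)(a + 4); at a=-6 this is -60, so a increases.
∂psi/∂b = -24(b - 3)(b - 2)(b + 1); at b=0 this is -144, so b increases.
a converges to its nearest critical value -4 (a local min of the a-part); b converges to 2. The iterate converges to (-4, 2).

(-4, 2)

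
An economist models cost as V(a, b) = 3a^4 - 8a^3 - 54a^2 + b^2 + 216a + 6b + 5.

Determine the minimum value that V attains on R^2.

V(a,b) separates as P(a) + Q(b) + 5, so its minimum is min P + min Q + 5.
P'(a) = 12(a - 3)(a - 2)(a + 3) vanishes at a ∈ {-3, 2, 3}; Q'(b) = 2b + 6 vanishes at b ∈ {-3}.
Local minima of P (where P''>0): P(-3)=-675, P(3)=189. Local minima of Q: Q(-3)=-9.
So the global minimum of V is P(-3) + Q(-3) + 5 = -675 − 9 + 5 = -679, attained at (-3, -3).

-679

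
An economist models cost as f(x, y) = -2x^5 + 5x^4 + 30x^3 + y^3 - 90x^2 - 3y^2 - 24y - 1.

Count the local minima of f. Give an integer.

f separates as a function of x plus a function of y, so ∇f=0 decouples.
∂f/∂x = -10x(x - 3)(x - 2)(x + 3) = 0 at x ∈ {-3, 0, 2, 3}; ∂f/∂y = 3(y - 4)(y + 2) = 0 at y ∈ {-2, 4}.
The Hessian is diagonal: diag(f_xx, f_yy). Second derivatives: f_xx(-3)=900, f_xx(0)=-180, f_xx(2)=100, f_xx(3)=-180; f_yy(-2)=-18, f_yy(4)=18.
Local minima occur where both diagonal entries positive: (-3, 4), (2, 4). Count: 2.

2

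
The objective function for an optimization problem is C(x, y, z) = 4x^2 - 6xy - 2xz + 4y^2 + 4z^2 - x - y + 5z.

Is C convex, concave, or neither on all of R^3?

convex

C is quadratic, so its Hessian is the constant matrix H = [[8, -6, -2], [-6, 8, 0], [-2, 0, 8]].
Leading principal minors: 8, 28, 192.
All positive ⇒ H ≻ 0 ⇒ convex.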